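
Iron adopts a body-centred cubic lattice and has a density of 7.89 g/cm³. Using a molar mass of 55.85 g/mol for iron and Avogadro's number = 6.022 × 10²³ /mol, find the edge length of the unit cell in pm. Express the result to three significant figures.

286 pm

With Z = 2 atoms per BCC cell, a³ = Z·M/(N_A·ρ) = 2 × 55.85 / (6.022 × 10²³ × 7.890 g/cm³) = 2.351 × 10^-23 cm³.
a = (2.351 × 10^-23)^(1/3) = 2.865 × 10^-8 cm = 286 pm.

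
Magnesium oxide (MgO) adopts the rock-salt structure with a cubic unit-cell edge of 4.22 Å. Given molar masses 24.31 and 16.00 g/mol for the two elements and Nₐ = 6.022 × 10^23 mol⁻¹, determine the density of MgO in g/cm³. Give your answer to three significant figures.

The rock-salt structure contains Z = 4 formula units per cell; M(MgO) = 24.31 + 16.00 = 40.31 g/mol.
a³ = (4.220 × 10^-8 cm)³ = 7.515 × 10^-23 cm³.
ρ = 4 × 40.31 / (6.022 × 10²³ × 7.515 × 10^-23) = 3.563 g/cm³.

3.56 g/cm³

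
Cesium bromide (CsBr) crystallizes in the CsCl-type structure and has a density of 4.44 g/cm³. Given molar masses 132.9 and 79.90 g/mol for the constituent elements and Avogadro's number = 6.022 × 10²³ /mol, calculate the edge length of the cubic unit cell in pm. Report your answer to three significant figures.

430 pm

M(CsBr) = 212.8 g/mol; Z = 1 formula unit per cell.
a³ = Z·M/(N_A·ρ) = 1 × 212.8 / (6.022 × 10²³ × 4.44) = 7.959 × 10^-23 cm³, so a = 4.301 × 10^-8 cm = 430 pm.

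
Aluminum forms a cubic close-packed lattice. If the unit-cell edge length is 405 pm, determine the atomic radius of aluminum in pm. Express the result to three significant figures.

143 pm

In an FCC lattice, atoms touch along the face diagonal, so √2·a = 4r.
r = √2·a/4 = 1.4142 × 405 / 4 = 143 pm.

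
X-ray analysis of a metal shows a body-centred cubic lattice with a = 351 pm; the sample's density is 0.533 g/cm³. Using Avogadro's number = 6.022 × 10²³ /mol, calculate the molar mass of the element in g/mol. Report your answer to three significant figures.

A BCC cell has Z = 2 atoms; a = 3.510 × 10^-8 cm.
M = ρ·N_A·a³/Z = 0.533 × 6.022 × 10²³ × 4.324 × 10^-23 / 2 = 6.94 g/mol.

6.94 g/mol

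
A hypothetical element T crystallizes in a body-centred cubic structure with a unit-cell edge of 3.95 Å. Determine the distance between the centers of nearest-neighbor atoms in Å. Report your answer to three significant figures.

3.42 Å

In a BCC structure, atoms touch along the body diagonal, so √3·a = 4r; the nearest-neighbor distance equals 2r = 0.8660·a.
d = 0.8660 × 3.95 = 3.42 Å.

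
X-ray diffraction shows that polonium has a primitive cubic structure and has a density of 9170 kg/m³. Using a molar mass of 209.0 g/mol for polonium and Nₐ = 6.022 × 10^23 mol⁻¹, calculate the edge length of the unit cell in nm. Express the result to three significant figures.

0.336 nm

With Z = 1 atom per simple cubic cell, a³ = Z·M/(N_A·ρ) = 1 × 209.0 / (6.022 × 10²³ × 9.170 g/cm³) = 3.785 × 10^-23 cm³.
a = (3.785 × 10^-23)^(1/3) = 3.357 × 10^-8 cm = 0.336 nm.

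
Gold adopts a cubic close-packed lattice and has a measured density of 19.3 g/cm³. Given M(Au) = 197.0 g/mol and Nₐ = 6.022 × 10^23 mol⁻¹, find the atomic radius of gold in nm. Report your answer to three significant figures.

0.144 nm

For an FCC cell (Z = 4), a³ = Z·M/(N_A·ρ) = 4 × 197.0 / (6.022 × 10²³ × 19.30) = 6.780 × 10^-23 cm³, so a = 4.078 × 10^-8 cm = 0.4078 nm.
Atoms touch along the face diagonal, so √2·a = 4r, so r = 0.3536 × a = 0.144 nm.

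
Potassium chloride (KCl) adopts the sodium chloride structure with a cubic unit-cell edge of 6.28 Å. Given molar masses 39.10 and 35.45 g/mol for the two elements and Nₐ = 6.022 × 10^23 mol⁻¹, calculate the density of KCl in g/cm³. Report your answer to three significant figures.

2.00 g/cm³

The sodium chloride structure contains Z = 4 formula units per cell; M(KCl) = 39.10 + 35.45 = 74.55 g/mol.
a³ = (6.280 × 10^-8 cm)³ = 2.477 × 10^-22 cm³.
ρ = 4 × 74.55 / (6.022 × 10²³ × 2.477 × 10^-22) = 1.999 g/cm³.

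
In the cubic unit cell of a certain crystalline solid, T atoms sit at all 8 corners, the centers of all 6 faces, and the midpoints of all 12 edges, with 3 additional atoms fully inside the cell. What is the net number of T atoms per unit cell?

Corner atoms are shared by 8 cells (1/8 each), face atoms by 2 (1/2 each), edge atoms by 4 (1/4 each), interior atoms are unshared.
Net atoms = 8 × 1/8 + 6 × 1/2 + 12 × 1/4 + 3 = 1 + 3 + 3 + 3 = 10.

10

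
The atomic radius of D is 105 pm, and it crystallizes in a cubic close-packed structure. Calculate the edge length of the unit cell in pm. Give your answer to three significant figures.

297 pm

In an FCC lattice, atoms touch along the face diagonal, so √2·a = 4r.
a = 4r/√2 = 4 × 105 / 1.4142 = 297 pm.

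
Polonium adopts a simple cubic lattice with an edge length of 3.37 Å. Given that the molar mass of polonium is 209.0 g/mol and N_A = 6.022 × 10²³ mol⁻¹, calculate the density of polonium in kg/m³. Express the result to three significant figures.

9070 kg/m³

A simple cubic unit cell contains Z = 1 atom.
Cell volume: a³ = (3.37 Å)³ = (3.370 × 10^-8 cm)³ = 3.827 × 10^-23 cm³.
ρ = Z·M/(N_A·a³) = 1 × 209.0 / (6.022 × 10²³ × 3.827 × 10^-23) = 9.068 g/cm³ = 9070 kg/m³.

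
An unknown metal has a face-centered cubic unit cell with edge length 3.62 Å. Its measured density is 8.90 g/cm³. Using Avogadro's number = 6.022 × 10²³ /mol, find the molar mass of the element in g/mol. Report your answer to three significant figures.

63.6 g/mol

An FCC cell has Z = 4 atoms; a = 3.620 × 10^-8 cm.
M = ρ·N_A·a³/Z = 8.90 × 6.022 × 10²³ × 4.744 × 10^-23 / 4 = 63.6 g/mol.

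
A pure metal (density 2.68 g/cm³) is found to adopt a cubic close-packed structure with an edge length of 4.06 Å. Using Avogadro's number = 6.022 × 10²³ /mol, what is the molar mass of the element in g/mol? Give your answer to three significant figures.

27.0 g/mol

An FCC cell has Z = 4 atoms; a = 4.060 × 10^-8 cm.
M = ρ·N_A·a³/Z = 2.68 × 6.022 × 10²³ × 6.692 × 10^-23 / 4 = 27.0 g/mol.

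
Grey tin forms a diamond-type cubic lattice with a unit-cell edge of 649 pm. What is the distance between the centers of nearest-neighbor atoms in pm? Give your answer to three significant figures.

In a diamond cubic structure, nearest neighbors lie along the body diagonal with √3·a = 8r; the nearest-neighbor distance equals 2r = 0.4330·a.
d = 0.4330 × 649 = 281 pm.

281 pm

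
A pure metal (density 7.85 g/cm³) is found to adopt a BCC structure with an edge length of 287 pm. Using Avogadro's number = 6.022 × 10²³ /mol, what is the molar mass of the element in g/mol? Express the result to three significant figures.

55.9 g/mol

A BCC cell has Z = 2 atoms; a = 2.870 × 10^-8 cm.
M = ρ·N_A·a³/Z = 7.85 × 6.022 × 10²³ × 2.364 × 10^-23 / 2 = 55.9 g/mol.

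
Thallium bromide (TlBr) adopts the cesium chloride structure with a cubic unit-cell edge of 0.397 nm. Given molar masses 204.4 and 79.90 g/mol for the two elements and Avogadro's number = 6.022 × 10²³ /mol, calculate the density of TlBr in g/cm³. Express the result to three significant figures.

The cesium chloride structure contains Z = 1 formula unit per cell; M(TlBr) = 204.4 + 79.90 = 284.3 g/mol.
a³ = (3.970 × 10^-8 cm)³ = 6.257 × 10^-23 cm³.
ρ = 1 × 284.3 / (6.022 × 10²³ × 6.257 × 10^-23) = 7.545 g/cm³.

7.55 g/cm³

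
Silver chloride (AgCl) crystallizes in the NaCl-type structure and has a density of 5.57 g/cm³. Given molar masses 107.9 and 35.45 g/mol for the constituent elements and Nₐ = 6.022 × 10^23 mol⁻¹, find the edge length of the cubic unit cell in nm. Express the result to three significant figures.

M(AgCl) = 143.35 g/mol; Z = 4 formula units per cell.
a³ = Z·M/(N_A·ρ) = 4 × 143.35 / (6.022 × 10²³ × 5.57) = 1.709 × 10^-22 cm³, so a = 5.550 × 10^-8 cm = 0.555 nm.

0.555 nm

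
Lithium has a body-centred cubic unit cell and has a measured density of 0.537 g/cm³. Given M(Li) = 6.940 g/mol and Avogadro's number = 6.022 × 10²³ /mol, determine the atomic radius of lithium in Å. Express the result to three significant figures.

1.52 Å

For a BCC cell (Z = 2), a³ = Z·M/(N_A·ρ) = 2 × 6.940 / (6.022 × 10²³ × 0.5370) = 4.292 × 10^-23 cm³, so a = 3.501 × 10^-8 cm = 3.501 Å.
Atoms touch along the body diagonal, so √3·a = 4r, so r = 0.4330 × a = 1.52 Å.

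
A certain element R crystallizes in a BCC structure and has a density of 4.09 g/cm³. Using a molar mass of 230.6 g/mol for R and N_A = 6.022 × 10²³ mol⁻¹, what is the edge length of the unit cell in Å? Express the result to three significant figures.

5.72 Å

With Z = 2 atoms per BCC cell, a³ = Z·M/(N_A·ρ) = 2 × 230.6 / (6.022 × 10²³ × 4.090 g/cm³) = 1.873 × 10^-22 cm³.
a = (1.873 × 10^-22)^(1/3) = 5.721 × 10^-8 cm = 5.72 Å.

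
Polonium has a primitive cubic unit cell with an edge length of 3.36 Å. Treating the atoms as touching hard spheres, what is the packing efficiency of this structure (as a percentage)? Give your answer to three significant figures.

In a simple cubic lattice atoms touch along the cell edge, so a = 2r, so r = 0.5000a = 1.680 Å.
Packing fraction = Z·(4/3)πr³ / a³ = 1 × (4/3)π × (1.680)³ / (3.36)³ = 0.5236 = 52.4%.

52.4%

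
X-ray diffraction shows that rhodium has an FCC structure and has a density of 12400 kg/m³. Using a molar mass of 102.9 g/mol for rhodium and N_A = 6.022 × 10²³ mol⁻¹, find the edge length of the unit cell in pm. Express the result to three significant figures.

381 pm

With Z = 4 atoms per FCC cell, a³ = Z·M/(N_A·ρ) = 4 × 102.9 / (6.022 × 10²³ × 12.40 g/cm³) = 5.512 × 10^-23 cm³.
a = (5.512 × 10^-23)^(1/3) = 3.806 × 10^-8 cm = 381 pm.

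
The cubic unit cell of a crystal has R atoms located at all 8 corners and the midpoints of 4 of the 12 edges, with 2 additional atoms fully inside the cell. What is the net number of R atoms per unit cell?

Corner atoms are shared by 8 cells (1/8 each), edge atoms by 4 (1/4 each), interior atoms are unshared.
Net atoms = 8 × 1/8 + 4 × 1/4 + 2 = 1 + 1 + 2 = 4.

4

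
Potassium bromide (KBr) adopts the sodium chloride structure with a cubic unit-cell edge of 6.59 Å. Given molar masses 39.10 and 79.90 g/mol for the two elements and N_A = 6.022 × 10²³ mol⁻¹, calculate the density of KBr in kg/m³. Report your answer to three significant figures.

2760 kg/m³

The sodium chloride structure contains Z = 4 formula units per cell; M(KBr) = 39.10 + 79.90 = 119.0 g/mol.
a³ = (6.590 × 10^-8 cm)³ = 2.862 × 10^-22 cm³.
ρ = 4 × 119.0 / (6.022 × 10²³ × 2.862 × 10^-22) = 2.762 g/cm³ = 2760 kg/m³.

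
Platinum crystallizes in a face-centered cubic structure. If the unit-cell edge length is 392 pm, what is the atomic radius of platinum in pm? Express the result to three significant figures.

In an FCC lattice, atoms touch along the face diagonal, so √2·a = 4r.
r = √2·a/4 = 1.4142 × 392 / 4 = 139 pm.

139 pm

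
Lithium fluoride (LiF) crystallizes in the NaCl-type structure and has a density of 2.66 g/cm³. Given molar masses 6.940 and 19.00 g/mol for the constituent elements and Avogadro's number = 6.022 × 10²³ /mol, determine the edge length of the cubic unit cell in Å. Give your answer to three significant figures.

4.02 Å

M(LiF) = 25.94 g/mol; Z = 4 formula units per cell.
a³ = Z·M/(N_A·ρ) = 4 × 25.94 / (6.022 × 10²³ × 2.66) = 6.478 × 10^-23 cm³, so a = 4.016 × 10^-8 cm = 4.02 Å.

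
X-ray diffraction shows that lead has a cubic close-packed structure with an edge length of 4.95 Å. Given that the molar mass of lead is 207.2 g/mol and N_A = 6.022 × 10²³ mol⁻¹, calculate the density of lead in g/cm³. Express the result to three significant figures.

11.3 g/cm³

An FCC unit cell contains Z = 4 atoms.
Cell volume: a³ = (4.95 Å)³ = (4.950 × 10^-8 cm)³ = 1.213 × 10^-22 cm³.
ρ = Z·M/(N_A·a³) = 4 × 207.2 / (6.022 × 10²³ × 1.213 × 10^-22) = 11.35 g/cm³.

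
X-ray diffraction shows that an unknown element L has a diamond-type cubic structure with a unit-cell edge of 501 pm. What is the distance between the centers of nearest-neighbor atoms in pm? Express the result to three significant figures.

217 pm

In a diamond cubic structure, nearest neighbors lie along the body diagonal with √3·a = 8r; the nearest-neighbor distance equals 2r = 0.4330·a.
d = 0.4330 × 501 = 217 pm.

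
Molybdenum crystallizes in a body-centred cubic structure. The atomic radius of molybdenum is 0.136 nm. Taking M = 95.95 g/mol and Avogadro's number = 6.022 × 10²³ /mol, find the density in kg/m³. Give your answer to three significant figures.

In a BCC lattice, atoms touch along the body diagonal, so √3·a = 4r, giving a = 0.3141 nm = 3.141 × 10^-8 cm.
With Z = 2, ρ = Z·M/(N_A·a³) = 2 × 95.95 / (6.022 × 10²³ × 3.098 × 10^-23) = 10.29 g/cm³ = 10300 kg/m³.

10300 kg/m³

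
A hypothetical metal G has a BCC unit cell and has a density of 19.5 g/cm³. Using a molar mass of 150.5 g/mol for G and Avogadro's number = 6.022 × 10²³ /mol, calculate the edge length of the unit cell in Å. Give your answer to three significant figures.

2.95 Å

With Z = 2 atoms per BCC cell, a³ = Z·M/(N_A·ρ) = 2 × 150.5 / (6.022 × 10²³ × 19.50 g/cm³) = 2.563 × 10^-23 cm³.
a = (2.563 × 10^-23)^(1/3) = 2.948 × 10^-8 cm = 2.95 Å.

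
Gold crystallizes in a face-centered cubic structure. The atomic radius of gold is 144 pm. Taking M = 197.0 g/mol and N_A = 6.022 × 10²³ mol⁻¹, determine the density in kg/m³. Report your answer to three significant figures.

19400 kg/m³

In an FCC lattice, atoms touch along the face diagonal, so √2·a = 4r, giving a = 407.3 pm = 4.073 × 10^-8 cm.
With Z = 4, ρ = Z·M/(N_A·a³) = 4 × 197.0 / (6.022 × 10²³ × 6.757 × 10^-23) = 19.37 g/cm³ = 19400 kg/m³.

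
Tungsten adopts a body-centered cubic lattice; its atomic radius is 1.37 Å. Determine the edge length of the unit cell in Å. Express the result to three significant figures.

3.16 Å

In a BCC lattice, atoms touch along the body diagonal, so √3·a = 4r.
a = 4r/√3 = 4 × 1.37 / 1.7321 = 3.16 Å.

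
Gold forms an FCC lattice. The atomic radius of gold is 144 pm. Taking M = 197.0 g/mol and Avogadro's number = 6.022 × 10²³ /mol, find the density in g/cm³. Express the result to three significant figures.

19.4 g/cm³

In an FCC lattice, atoms touch along the face diagonal, so √2·a = 4r, giving a = 407.3 pm = 4.073 × 10^-8 cm.
With Z = 4, ρ = Z·M/(N_A·a³) = 4 × 197.0 / (6.022 × 10²³ × 6.757 × 10^-23) = 19.37 g/cm³.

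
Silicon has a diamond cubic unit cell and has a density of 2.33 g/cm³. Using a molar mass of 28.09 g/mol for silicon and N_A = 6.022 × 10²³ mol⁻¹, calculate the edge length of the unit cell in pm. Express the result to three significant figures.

543 pm

With Z = 8 atoms per diamond cubic cell, a³ = Z·M/(N_A·ρ) = 8 × 28.09 / (6.022 × 10²³ × 2.330 g/cm³) = 1.602 × 10^-22 cm³.
a = (1.602 × 10^-22)^(1/3) = 5.431 × 10^-8 cm = 543 pm.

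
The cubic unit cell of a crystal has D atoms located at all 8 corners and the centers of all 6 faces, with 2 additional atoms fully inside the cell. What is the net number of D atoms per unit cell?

6

Corner atoms are shared by 8 cells (1/8 each), face atoms by 2 (1/2 each), interior atoms are unshared.
Net atoms = 8 × 1/8 + 6 × 1/2 + 2 = 1 + 3 + 2 = 6.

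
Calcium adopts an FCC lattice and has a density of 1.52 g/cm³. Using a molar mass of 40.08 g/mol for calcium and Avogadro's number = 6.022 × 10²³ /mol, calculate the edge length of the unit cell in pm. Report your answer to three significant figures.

With Z = 4 atoms per FCC cell, a³ = Z·M/(N_A·ρ) = 4 × 40.08 / (6.022 × 10²³ × 1.520 g/cm³) = 1.751 × 10^-22 cm³.
a = (1.751 × 10^-22)^(1/3) = 5.595 × 10^-8 cm = 560 pm.

560 pm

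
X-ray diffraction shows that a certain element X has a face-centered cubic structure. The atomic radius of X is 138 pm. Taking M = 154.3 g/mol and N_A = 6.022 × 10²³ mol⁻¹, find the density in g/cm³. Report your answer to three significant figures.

17.2 g/cm³

In an FCC lattice, atoms touch along the face diagonal, so √2·a = 4r, giving a = 390.3 pm = 3.903 × 10^-8 cm.
With Z = 4, ρ = Z·M/(N_A·a³) = 4 × 154.3 / (6.022 × 10²³ × 5.947 × 10^-23) = 17.24 g/cm³.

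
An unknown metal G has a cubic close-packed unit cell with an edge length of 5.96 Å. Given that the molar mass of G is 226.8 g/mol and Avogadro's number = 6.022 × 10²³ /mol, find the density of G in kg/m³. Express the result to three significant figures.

7120 kg/m³

An FCC unit cell contains Z = 4 atoms.
Cell volume: a³ = (5.96 Å)³ = (5.960 × 10^-8 cm)³ = 2.117 × 10^-22 cm³.
ρ = Z·M/(N_A·a³) = 4 × 226.8 / (6.022 × 10²³ × 2.117 × 10^-22) = 7.116 g/cm³ = 7120 kg/m³.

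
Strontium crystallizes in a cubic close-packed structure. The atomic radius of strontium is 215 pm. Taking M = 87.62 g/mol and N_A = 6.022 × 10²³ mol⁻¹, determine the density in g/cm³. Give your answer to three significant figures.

In an FCC lattice, atoms touch along the face diagonal, so √2·a = 4r, giving a = 608.1 pm = 6.081 × 10^-8 cm.
With Z = 4, ρ = Z·M/(N_A·a³) = 4 × 87.62 / (6.022 × 10²³ × 2.249 × 10^-22) = 2.588 g/cm³.

2.59 g/cm³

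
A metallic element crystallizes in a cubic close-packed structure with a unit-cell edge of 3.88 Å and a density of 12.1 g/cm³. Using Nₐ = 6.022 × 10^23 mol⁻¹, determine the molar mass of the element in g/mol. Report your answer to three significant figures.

106 g/mol

An FCC cell has Z = 4 atoms; a = 3.880 × 10^-8 cm.
M = ρ·N_A·a³/Z = 12.1 × 6.022 × 10²³ × 5.841 × 10^-23 / 4 = 106 g/mol.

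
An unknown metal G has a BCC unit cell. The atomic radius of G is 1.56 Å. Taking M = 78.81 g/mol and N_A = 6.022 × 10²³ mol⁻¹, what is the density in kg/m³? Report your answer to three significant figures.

In a BCC lattice, atoms touch along the body diagonal, so √3·a = 4r, giving a = 3.603 Å = 3.603 × 10^-8 cm.
With Z = 2, ρ = Z·M/(N_A·a³) = 2 × 78.81 / (6.022 × 10²³ × 4.676 × 10^-23) = 5.598 g/cm³ = 5600 kg/m³.

5600 kg/m³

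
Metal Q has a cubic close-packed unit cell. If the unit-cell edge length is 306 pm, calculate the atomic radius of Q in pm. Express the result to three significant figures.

In an FCC lattice, atoms touch along the face diagonal, so √2·a = 4r.
r = √2·a/4 = 1.4142 × 306 / 4 = 108 pm.

108 pm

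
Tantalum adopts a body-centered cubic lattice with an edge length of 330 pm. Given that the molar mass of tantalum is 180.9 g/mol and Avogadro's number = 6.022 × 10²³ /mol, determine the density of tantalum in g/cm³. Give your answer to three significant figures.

16.7 g/cm³

A BCC unit cell contains Z = 2 atoms.
Cell volume: a³ = (330 pm)³ = (3.300 × 10^-8 cm)³ = 3.594 × 10^-23 cm³.
ρ = Z·M/(N_A·a³) = 2 × 180.9 / (6.022 × 10²³ × 3.594 × 10^-23) = 16.72 g/cm³.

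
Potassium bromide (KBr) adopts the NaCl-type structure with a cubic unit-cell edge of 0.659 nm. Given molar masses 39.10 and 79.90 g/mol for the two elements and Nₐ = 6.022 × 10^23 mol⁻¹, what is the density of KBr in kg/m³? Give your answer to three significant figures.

The NaCl-type structure contains Z = 4 formula units per cell; M(KBr) = 39.10 + 79.90 = 119.0 g/mol.
a³ = (6.590 × 10^-8 cm)³ = 2.862 × 10^-22 cm³.
ρ = 4 × 119.0 / (6.022 × 10²³ × 2.862 × 10^-22) = 2.762 g/cm³ = 2760 kg/m³.

2760 kg/m³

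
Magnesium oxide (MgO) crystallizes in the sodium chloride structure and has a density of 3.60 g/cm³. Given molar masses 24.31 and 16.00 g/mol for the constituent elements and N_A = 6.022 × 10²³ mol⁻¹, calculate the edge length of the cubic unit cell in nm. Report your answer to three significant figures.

0.421 nm

M(MgO) = 40.31 g/mol; Z = 4 formula units per cell.
a³ = Z·M/(N_A·ρ) = 4 × 40.31 / (6.022 × 10²³ × 3.60) = 7.438 × 10^-23 cm³, so a = 4.205 × 10^-8 cm = 0.421 nm.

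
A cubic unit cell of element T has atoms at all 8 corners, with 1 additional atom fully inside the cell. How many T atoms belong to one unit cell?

2

Corner atoms are shared by 8 cells (1/8 each), interior atoms are unshared.
Net atoms = 8 × 1/8 + 1 = 1 + 1 = 2.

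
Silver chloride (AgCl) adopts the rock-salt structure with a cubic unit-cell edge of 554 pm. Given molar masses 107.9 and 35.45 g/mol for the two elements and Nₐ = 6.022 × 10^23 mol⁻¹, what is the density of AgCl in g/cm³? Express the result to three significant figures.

The rock-salt structure contains Z = 4 formula units per cell; M(AgCl) = 107.9 + 35.45 = 143.35 g/mol.
a³ = (5.540 × 10^-8 cm)³ = 1.700 × 10^-22 cm³.
ρ = 4 × 143.35 / (6.022 × 10²³ × 1.700 × 10^-22) = 5.600 g/cm³.

5.60 g/cm³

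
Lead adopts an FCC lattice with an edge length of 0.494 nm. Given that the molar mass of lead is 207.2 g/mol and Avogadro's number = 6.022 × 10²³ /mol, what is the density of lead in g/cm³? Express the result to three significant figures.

11.4 g/cm³

An FCC unit cell contains Z = 4 atoms.
Cell volume: a³ = (0.494 nm)³ = (4.940 × 10^-8 cm)³ = 1.206 × 10^-22 cm³.
ρ = Z·M/(N_A·a³) = 4 × 207.2 / (6.022 × 10²³ × 1.206 × 10^-22) = 11.42 g/cm³.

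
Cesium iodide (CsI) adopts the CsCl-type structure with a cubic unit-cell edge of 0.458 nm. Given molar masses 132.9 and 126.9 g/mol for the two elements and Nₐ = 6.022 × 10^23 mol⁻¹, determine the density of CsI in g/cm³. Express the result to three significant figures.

The CsCl-type structure contains Z = 1 formula unit per cell; M(CsI) = 132.9 + 126.9 = 259.8 g/mol.
a³ = (4.580 × 10^-8 cm)³ = 9.607 × 10^-23 cm³.
ρ = 1 × 259.8 / (6.022 × 10²³ × 9.607 × 10^-23) = 4.491 g/cm³.

4.49 g/cm³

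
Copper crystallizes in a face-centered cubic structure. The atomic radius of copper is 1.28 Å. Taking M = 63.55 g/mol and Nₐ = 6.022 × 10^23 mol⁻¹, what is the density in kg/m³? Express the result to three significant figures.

8900 kg/m³

In an FCC lattice, atoms touch along the face diagonal, so √2·a = 4r, giving a = 3.620 Å = 3.620 × 10^-8 cm.
With Z = 4, ρ = Z·M/(N_A·a³) = 4 × 63.55 / (6.022 × 10²³ × 4.745 × 10^-23) = 8.895 g/cm³ = 8900 kg/m³.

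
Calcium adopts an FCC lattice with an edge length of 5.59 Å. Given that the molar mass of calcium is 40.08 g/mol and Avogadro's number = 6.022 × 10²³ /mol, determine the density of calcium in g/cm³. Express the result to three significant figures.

An FCC unit cell contains Z = 4 atoms.
Cell volume: a³ = (5.59 Å)³ = (5.590 × 10^-8 cm)³ = 1.747 × 10^-22 cm³.
ρ = Z·M/(N_A·a³) = 4 × 40.08 / (6.022 × 10²³ × 1.747 × 10^-22) = 1.524 g/cm³.

1.52 g/cm³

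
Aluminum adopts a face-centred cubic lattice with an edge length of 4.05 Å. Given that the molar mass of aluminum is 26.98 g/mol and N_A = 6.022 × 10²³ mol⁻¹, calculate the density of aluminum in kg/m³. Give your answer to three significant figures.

2700 kg/m³

An FCC unit cell contains Z = 4 atoms.
Cell volume: a³ = (4.05 Å)³ = (4.050 × 10^-8 cm)³ = 6.643 × 10^-23 cm³.
ρ = Z·M/(N_A·a³) = 4 × 26.98 / (6.022 × 10²³ × 6.643 × 10^-23) = 2.698 g/cm³ = 2700 kg/m³.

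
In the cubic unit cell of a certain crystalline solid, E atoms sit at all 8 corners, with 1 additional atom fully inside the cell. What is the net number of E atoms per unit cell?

Corner atoms are shared by 8 cells (1/8 each), interior atoms are unshared.
Net atoms = 8 × 1/8 + 1 = 1 + 1 = 2.

2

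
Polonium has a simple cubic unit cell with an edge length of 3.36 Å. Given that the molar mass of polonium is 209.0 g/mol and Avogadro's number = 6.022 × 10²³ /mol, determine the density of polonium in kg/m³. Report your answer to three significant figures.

A simple cubic unit cell contains Z = 1 atom.
Cell volume: a³ = (3.36 Å)³ = (3.360 × 10^-8 cm)³ = 3.793 × 10^-23 cm³.
ρ = Z·M/(N_A·a³) = 1 × 209.0 / (6.022 × 10²³ × 3.793 × 10^-23) = 9.149 g/cm³ = 9150 kg/m³.

9150 kg/m³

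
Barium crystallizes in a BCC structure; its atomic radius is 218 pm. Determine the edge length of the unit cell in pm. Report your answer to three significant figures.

503 pm

In a BCC lattice, atoms touch along the body diagonal, so √3·a = 4r.
a = 4r/√3 = 4 × 218 / 1.7321 = 503 pm.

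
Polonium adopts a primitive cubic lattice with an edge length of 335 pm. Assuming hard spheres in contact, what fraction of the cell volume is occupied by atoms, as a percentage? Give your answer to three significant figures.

52.4%

In a simple cubic lattice atoms touch along the cell edge, so a = 2r, so r = 0.5000a = 167.5 pm.
Packing fraction = Z·(4/3)πr³ / a³ = 1 × (4/3)π × (167.5)³ / (335)³ = 0.5236 = 52.4%.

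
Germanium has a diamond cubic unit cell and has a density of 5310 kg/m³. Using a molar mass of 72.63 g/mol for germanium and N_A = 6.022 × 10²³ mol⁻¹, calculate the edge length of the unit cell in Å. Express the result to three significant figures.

With Z = 8 atoms per diamond cubic cell, a³ = Z·M/(N_A·ρ) = 8 × 72.63 / (6.022 × 10²³ × 5.310 g/cm³) = 1.817 × 10^-22 cm³.
a = (1.817 × 10^-22)^(1/3) = 5.664 × 10^-8 cm = 5.66 Å.

5.66 Å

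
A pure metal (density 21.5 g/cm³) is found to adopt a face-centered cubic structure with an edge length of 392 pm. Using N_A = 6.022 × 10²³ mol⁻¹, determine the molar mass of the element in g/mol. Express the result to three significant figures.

195 g/mol

An FCC cell has Z = 4 atoms; a = 3.920 × 10^-8 cm.
M = ρ·N_A·a³/Z = 21.5 × 6.022 × 10²³ × 6.024 × 10^-23 / 4 = 195 g/mol.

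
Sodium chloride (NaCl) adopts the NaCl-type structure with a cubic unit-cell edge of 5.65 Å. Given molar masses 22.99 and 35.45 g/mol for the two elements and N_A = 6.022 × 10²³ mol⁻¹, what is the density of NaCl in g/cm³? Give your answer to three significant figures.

2.15 g/cm³

The NaCl-type structure contains Z = 4 formula units per cell; M(NaCl) = 22.99 + 35.45 = 58.44 g/mol.
a³ = (5.650 × 10^-8 cm)³ = 1.804 × 10^-22 cm³.
ρ = 4 × 58.44 / (6.022 × 10²³ × 1.804 × 10^-22) = 2.152 g/cm³.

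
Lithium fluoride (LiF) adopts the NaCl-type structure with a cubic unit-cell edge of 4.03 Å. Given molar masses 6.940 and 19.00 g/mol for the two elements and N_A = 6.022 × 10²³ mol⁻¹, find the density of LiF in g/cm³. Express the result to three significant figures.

The NaCl-type structure contains Z = 4 formula units per cell; M(LiF) = 6.940 + 19.00 = 25.94 g/mol.
a³ = (4.030 × 10^-8 cm)³ = 6.545 × 10^-23 cm³.
ρ = 4 × 25.94 / (6.022 × 10²³ × 6.545 × 10^-23) = 2.633 g/cm³.

2.63 g/cm³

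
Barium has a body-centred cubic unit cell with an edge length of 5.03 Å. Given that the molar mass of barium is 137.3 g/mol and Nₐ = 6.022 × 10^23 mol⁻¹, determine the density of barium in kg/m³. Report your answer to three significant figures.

A BCC unit cell contains Z = 2 atoms.
Cell volume: a³ = (5.03 Å)³ = (5.030 × 10^-8 cm)³ = 1.273 × 10^-22 cm³.
ρ = Z·M/(N_A·a³) = 2 × 137.3 / (6.022 × 10²³ × 1.273 × 10^-22) = 3.583 g/cm³ = 3580 kg/m³.

3580 kg/m³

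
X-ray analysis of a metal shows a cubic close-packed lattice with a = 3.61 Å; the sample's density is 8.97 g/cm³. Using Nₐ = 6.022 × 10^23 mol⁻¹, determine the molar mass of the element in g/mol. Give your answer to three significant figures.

63.5 g/mol

An FCC cell has Z = 4 atoms; a = 3.610 × 10^-8 cm.
M = ρ·N_A·a³/Z = 8.97 × 6.022 × 10²³ × 4.705 × 10^-23 / 4 = 63.5 g/mol.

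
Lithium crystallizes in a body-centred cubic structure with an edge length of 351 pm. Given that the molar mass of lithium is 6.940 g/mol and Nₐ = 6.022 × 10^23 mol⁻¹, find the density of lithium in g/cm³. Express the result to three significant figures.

0.533 g/cm³

A BCC unit cell contains Z = 2 atoms.
Cell volume: a³ = (351 pm)³ = (3.510 × 10^-8 cm)³ = 4.324 × 10^-23 cm³.
ρ = Z·M/(N_A·a³) = 2 × 6.940 / (6.022 × 10²³ × 4.324 × 10^-23) = 0.5330 g/cm³.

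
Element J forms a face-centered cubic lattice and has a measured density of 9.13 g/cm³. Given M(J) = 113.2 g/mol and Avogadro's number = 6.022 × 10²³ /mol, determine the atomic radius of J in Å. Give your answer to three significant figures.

For an FCC cell (Z = 4), a³ = Z·M/(N_A·ρ) = 4 × 113.2 / (6.022 × 10²³ × 9.130) = 8.236 × 10^-23 cm³, so a = 4.351 × 10^-8 cm = 4.351 Å.
Atoms touch along the face diagonal, so √2·a = 4r, so r = 0.3536 × a = 1.54 Å.

1.54 Å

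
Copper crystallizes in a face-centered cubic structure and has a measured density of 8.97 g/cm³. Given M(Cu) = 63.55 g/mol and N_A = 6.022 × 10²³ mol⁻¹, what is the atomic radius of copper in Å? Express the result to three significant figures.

1.28 Å

For an FCC cell (Z = 4), a³ = Z·M/(N_A·ρ) = 4 × 63.55 / (6.022 × 10²³ × 8.970) = 4.706 × 10^-23 cm³, so a = 3.610 × 10^-8 cm = 3.610 Å.
Atoms touch along the face diagonal, so √2·a = 4r, so r = 0.3536 × a = 1.28 Å.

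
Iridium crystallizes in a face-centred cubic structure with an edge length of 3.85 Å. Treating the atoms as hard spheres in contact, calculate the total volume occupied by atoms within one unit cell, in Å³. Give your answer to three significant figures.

42.3 Å³

In an FCC lattice atoms touch along the face diagonal, so √2·a = 4r, so r = 0.3536a = 1.361 Å.
V_atoms = Z × (4/3)πr³ = 4 × (4/3)π × (1.361)³ = 42.3 Å³.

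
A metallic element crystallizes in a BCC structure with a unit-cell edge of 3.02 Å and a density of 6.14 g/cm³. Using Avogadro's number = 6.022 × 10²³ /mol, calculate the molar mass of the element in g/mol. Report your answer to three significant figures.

50.9 g/mol

A BCC cell has Z = 2 atoms; a = 3.020 × 10^-8 cm.
M = ρ·N_A·a³/Z = 6.14 × 6.022 × 10²³ × 2.754 × 10^-23 / 2 = 50.9 g/mol.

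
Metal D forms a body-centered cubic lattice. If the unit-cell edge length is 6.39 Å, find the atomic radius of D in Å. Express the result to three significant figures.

In a BCC lattice, atoms touch along the body diagonal, so √3·a = 4r.
r = √3·a/4 = 1.7321 × 6.39 / 4 = 2.77 Å.

2.77 Å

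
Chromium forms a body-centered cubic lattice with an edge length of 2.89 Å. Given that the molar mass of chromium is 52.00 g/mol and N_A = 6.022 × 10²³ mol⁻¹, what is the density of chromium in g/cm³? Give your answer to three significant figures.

A BCC unit cell contains Z = 2 atoms.
Cell volume: a³ = (2.89 Å)³ = (2.890 × 10^-8 cm)³ = 2.414 × 10^-23 cm³.
ρ = Z·M/(N_A·a³) = 2 × 52.00 / (6.022 × 10²³ × 2.414 × 10^-23) = 7.155 g/cm³.

7.15 g/cm³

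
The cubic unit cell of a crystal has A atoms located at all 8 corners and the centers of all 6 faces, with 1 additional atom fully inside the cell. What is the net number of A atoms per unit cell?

5

Corner atoms are shared by 8 cells (1/8 each), face atoms by 2 (1/2 each), interior atoms are unshared.
Net atoms = 8 × 1/8 + 6 × 1/2 + 1 = 1 + 3 + 1 = 5.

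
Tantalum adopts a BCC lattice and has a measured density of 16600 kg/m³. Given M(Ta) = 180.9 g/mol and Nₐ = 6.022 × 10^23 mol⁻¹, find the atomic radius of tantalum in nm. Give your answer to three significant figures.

0.143 nm

For a BCC cell (Z = 2), a³ = Z·M/(N_A·ρ) = 2 × 180.9 / (6.022 × 10²³ × 16.60) = 3.619 × 10^-23 cm³, so a = 3.308 × 10^-8 cm = 0.3308 nm.
Atoms touch along the body diagonal, so √3·a = 4r, so r = 0.4330 × a = 0.143 nm.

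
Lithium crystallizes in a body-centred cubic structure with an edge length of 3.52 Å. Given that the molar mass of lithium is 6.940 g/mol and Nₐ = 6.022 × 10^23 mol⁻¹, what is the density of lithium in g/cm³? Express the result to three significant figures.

0.528 g/cm³

A BCC unit cell contains Z = 2 atoms.
Cell volume: a³ = (3.52 Å)³ = (3.520 × 10^-8 cm)³ = 4.361 × 10^-23 cm³.
ρ = Z·M/(N_A·a³) = 2 × 6.940 / (6.022 × 10²³ × 4.361 × 10^-23) = 0.5285 g/cm³.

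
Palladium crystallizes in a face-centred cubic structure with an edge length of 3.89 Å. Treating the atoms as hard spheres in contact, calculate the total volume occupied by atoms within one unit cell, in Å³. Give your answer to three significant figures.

In an FCC lattice atoms touch along the face diagonal, so √2·a = 4r, so r = 0.3536a = 1.375 Å.
V_atoms = Z × (4/3)πr³ = 4 × (4/3)π × (1.375)³ = 43.6 Å³.

43.6 Å³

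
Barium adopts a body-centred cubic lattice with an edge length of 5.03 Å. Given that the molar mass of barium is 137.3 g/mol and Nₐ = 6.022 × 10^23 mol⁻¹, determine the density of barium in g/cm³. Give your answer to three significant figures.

A BCC unit cell contains Z = 2 atoms.
Cell volume: a³ = (5.03 Å)³ = (5.030 × 10^-8 cm)³ = 1.273 × 10^-22 cm³.
ρ = Z·M/(N_A·a³) = 2 × 137.3 / (6.022 × 10²³ × 1.273 × 10^-22) = 3.583 g/cm³.

3.58 g/cm³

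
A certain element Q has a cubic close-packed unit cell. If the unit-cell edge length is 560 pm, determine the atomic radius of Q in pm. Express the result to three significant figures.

198 pm

In an FCC lattice, atoms touch along the face diagonal, so √2·a = 4r.
r = √2·a/4 = 1.4142 × 560 / 4 = 198 pm.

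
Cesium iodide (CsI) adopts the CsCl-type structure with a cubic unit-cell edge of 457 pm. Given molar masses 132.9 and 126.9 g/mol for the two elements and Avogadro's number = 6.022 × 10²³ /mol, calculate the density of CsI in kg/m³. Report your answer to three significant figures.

The CsCl-type structure contains Z = 1 formula unit per cell; M(CsI) = 132.9 + 126.9 = 259.8 g/mol.
a³ = (4.570 × 10^-8 cm)³ = 9.544 × 10^-23 cm³.
ρ = 1 × 259.8 / (6.022 × 10²³ × 9.544 × 10^-23) = 4.520 g/cm³ = 4520 kg/m³.

4520 kg/m³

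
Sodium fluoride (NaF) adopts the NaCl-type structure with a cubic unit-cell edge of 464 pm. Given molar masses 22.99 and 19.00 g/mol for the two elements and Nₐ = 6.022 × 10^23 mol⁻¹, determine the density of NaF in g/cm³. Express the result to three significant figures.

The NaCl-type structure contains Z = 4 formula units per cell; M(NaF) = 22.99 + 19.00 = 41.99 g/mol.
a³ = (4.640 × 10^-8 cm)³ = 9.990 × 10^-23 cm³.
ρ = 4 × 41.99 / (6.022 × 10²³ × 9.990 × 10^-23) = 2.792 g/cm³.

2.79 g/cm³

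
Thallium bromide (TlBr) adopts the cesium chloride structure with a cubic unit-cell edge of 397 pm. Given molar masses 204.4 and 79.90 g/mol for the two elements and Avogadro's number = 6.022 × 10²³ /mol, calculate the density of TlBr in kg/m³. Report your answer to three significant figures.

The cesium chloride structure contains Z = 1 formula unit per cell; M(TlBr) = 204.4 + 79.90 = 284.3 g/mol.
a³ = (3.970 × 10^-8 cm)³ = 6.257 × 10^-23 cm³.
ρ = 1 × 284.3 / (6.022 × 10²³ × 6.257 × 10^-23) = 7.545 g/cm³ = 7550 kg/m³.

7550 kg/m³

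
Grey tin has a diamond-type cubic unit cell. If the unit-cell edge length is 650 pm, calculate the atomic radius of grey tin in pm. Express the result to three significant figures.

141 pm

In a diamond cubic lattice, nearest neighbors lie along the body diagonal with √3·a = 8r.
r = √3·a/8 = 1.7321 × 650 / 8 = 141 pm.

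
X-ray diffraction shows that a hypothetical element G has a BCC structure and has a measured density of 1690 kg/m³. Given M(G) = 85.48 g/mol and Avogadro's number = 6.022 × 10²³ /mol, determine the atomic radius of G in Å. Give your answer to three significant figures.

For a BCC cell (Z = 2), a³ = Z·M/(N_A·ρ) = 2 × 85.48 / (6.022 × 10²³ × 1.690) = 1.680 × 10^-22 cm³, so a = 5.518 × 10^-8 cm = 5.518 Å.
Atoms touch along the body diagonal, so √3·a = 4r, so r = 0.4330 × a = 2.39 Å.

2.39 Å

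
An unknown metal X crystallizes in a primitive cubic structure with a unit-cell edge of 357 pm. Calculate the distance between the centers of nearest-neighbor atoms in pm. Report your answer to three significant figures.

357 pm

In a simple cubic structure, atoms touch along the cell edge, so a = 2r; the nearest-neighbor distance equals 2r = 1.000·a.
d = 1.000 × 357 = 357 pm.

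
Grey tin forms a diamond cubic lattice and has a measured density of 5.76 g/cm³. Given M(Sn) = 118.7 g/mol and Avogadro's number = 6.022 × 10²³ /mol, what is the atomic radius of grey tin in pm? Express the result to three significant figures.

For a diamond cubic cell (Z = 8), a³ = Z·M/(N_A·ρ) = 8 × 118.7 / (6.022 × 10²³ × 5.760) = 2.738 × 10^-22 cm³, so a = 6.493 × 10^-8 cm = 649.3 pm.
Nearest neighbors lie along the body diagonal with √3·a = 8r, so r = 0.2165 × a = 141 pm.

141 pm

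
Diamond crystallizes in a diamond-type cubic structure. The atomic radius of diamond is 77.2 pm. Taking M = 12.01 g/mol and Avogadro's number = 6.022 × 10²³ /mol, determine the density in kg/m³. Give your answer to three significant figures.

3520 kg/m³

In a diamond cubic lattice, nearest neighbors lie along the body diagonal with √3·a = 8r, giving a = 356.6 pm = 3.566 × 10^-8 cm.
With Z = 8, ρ = Z·M/(N_A·a³) = 8 × 12.01 / (6.022 × 10²³ × 4.534 × 10^-23) = 3.519 g/cm³ = 3520 kg/m³.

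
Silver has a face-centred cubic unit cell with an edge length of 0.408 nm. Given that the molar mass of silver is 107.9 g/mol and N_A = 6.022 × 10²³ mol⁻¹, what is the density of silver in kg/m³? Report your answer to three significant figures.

10600 kg/m³

An FCC unit cell contains Z = 4 atoms.
Cell volume: a³ = (0.408 nm)³ = (4.080 × 10^-8 cm)³ = 6.792 × 10^-23 cm³.
ρ = Z·M/(N_A·a³) = 4 × 107.9 / (6.022 × 10²³ × 6.792 × 10^-23) = 10.55 g/cm³ = 10600 kg/m³.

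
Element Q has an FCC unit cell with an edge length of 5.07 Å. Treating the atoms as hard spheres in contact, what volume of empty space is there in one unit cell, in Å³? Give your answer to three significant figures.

In an FCC lattice atoms touch along the face diagonal, so √2·a = 4r, so r = 0.3536a = 1.793 Å.
V_cell = a³ = 130.3 Å³; V_atoms = 4 × (4/3)πr³ = 96.50 Å³.
Empty space = 130.3 − 96.50 = 33.8 Å³.

33.8 Å³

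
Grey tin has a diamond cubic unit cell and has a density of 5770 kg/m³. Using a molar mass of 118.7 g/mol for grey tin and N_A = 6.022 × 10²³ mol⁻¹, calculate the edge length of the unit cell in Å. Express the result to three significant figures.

With Z = 8 atoms per diamond cubic cell, a³ = Z·M/(N_A·ρ) = 8 × 118.7 / (6.022 × 10²³ × 5.770 g/cm³) = 2.733 × 10^-22 cm³.
a = (2.733 × 10^-22)^(1/3) = 6.489 × 10^-8 cm = 6.49 Å.

6.49 Å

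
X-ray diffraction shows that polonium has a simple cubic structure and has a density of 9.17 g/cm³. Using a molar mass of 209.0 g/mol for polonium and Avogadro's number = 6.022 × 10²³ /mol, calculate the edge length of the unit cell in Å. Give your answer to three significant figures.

3.36 Å

With Z = 1 atom per simple cubic cell, a³ = Z·M/(N_A·ρ) = 1 × 209.0 / (6.022 × 10²³ × 9.170 g/cm³) = 3.785 × 10^-23 cm³.
a = (3.785 × 10^-23)^(1/3) = 3.357 × 10^-8 cm = 3.36 Å.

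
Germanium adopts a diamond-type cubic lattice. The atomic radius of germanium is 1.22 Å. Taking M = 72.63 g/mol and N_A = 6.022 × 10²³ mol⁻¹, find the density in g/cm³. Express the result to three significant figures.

5.39 g/cm³

In a diamond cubic lattice, nearest neighbors lie along the body diagonal with √3·a = 8r, giving a = 5.635 Å = 5.635 × 10^-8 cm.
With Z = 8, ρ = Z·M/(N_A·a³) = 8 × 72.63 / (6.022 × 10²³ × 1.789 × 10^-22) = 5.393 g/cm³.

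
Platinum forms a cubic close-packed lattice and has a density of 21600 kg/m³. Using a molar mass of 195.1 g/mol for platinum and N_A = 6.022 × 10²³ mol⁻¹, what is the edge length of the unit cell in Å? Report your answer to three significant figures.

3.91 Å

With Z = 4 atoms per FCC cell, a³ = Z·M/(N_A·ρ) = 4 × 195.1 / (6.022 × 10²³ × 21.60 g/cm³) = 6.000 × 10^-23 cm³.
a = (6.000 × 10^-23)^(1/3) = 3.915 × 10^-8 cm = 3.91 Å.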